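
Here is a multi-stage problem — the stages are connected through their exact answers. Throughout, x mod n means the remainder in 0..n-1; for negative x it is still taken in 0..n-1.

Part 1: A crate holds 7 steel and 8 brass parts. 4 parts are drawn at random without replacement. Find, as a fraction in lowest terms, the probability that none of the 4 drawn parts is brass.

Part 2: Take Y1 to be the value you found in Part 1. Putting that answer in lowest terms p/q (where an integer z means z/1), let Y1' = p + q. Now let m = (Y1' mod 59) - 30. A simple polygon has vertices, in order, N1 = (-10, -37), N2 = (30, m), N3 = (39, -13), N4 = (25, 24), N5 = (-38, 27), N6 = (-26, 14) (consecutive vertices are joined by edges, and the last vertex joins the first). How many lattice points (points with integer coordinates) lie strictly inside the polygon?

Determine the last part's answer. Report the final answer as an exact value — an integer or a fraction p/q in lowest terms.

Part 1: total draws C(15,4) = 1365; favorable C(7,4) = 35; P = 1/39; answer 1/39
Part 2: Y1 = 1/39; threaded value p + q = 40; m = 10; cross terms: (-10*10 - 30*-37)=1010, (30*-13 - 39*10)=-780, (39*24 - 25*-13)=1261, (25*27 - -38*24)=1587, (-38*14 - -26*27)=170, (-26*-37 - -10*14)=1102; twice the area = |4350| = 4350; area = 2175; boundary points = 1 + 1 + 1 + 3 + 1 + 1 = 8; strictly interior points = area - boundary/2 + 1 = 2172; answer 2172

2172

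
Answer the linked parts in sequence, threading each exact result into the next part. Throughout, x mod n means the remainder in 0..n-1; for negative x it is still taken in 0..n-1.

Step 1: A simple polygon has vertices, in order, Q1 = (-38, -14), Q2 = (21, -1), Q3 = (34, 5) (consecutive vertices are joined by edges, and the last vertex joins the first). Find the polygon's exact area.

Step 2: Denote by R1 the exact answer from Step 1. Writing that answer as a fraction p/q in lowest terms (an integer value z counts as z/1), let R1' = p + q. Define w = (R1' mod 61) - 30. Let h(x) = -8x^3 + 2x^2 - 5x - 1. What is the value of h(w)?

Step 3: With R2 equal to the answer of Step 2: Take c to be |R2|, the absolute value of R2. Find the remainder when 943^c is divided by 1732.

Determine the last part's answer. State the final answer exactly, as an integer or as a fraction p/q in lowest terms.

1467

Step 1: cross terms: (-38*-1 - 21*-14)=332, (21*5 - 34*-1)=139, (34*-14 - -38*5)=-286; twice the area = |185| = 185; area = 185/2; answer 185/2
Step 2: R1 = 185/2; threaded value p + q = 187; w = -26; -8*(-26)^3 + 2*(-26)^2 - 5*(-26)^1 - 1 = (140608) + (1352) + (130) + (-1) = 142089; answer 142089
Step 3: R2 = 142089; c = 142089; squarings mod 1732: 943^1=943, 943^2=733, 943^4=369, 943^8=1065, 943^16=1497, 943^32=1533, 943^64=1497, 943^128=1533, 943^256=1497, 943^512=1533, 943^1024=1497, 943^2048=1533, 943^4096=1497, 943^8192=1533, 943^16384=1497, 943^32768=1533, 943^65536=1497, 943^131072=1533; 943^142089 = 943^1 * 943^8 * 943^256 * 943^512 * 943^2048 * 943^8192 * 943^131072 = 1467 (mod 1732); answer 1467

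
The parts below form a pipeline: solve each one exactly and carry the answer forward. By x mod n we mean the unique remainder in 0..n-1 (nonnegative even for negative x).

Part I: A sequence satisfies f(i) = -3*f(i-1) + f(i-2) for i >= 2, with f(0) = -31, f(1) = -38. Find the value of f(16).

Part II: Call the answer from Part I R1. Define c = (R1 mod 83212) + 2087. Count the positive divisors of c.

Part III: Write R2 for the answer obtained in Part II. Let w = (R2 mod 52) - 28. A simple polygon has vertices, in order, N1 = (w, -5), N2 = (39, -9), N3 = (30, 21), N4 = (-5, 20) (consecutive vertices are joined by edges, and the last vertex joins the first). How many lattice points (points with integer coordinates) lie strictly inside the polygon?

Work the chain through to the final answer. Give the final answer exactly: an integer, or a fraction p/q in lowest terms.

1382

Part I: f(2) = -3*(-38) + 1*(-31) = 83; iterating: f(2)=83, f(3)=-287, f(4)=944, f(5)=-3119, f(6)=10301, f(7)=-34022, f(8)=112367, f(9)=-371123, f(10)=1225736, f(11)=-4048331, f(12)=13370729, f(13)=-44160518, f(14)=145852283, f(15)=-481717367, f(16)=1591004384; answer 1591004384
Part II: R1 = 1591004384; c = 76243; 76243 is prime, so its only divisors are 1 and 76243; count = 2; answer 2
Part III: R2 = 2; w = -26; cross terms: (-26*-9 - 39*-5)=429, (39*21 - 30*-9)=1089, (30*20 - -5*21)=705, (-5*-5 - -26*20)=545; twice the area = |2768| = 2768; area = 1384; boundary points = 1 + 3 + 1 + 1 = 6; strictly interior points = area - boundary/2 + 1 = 1382; answer 1382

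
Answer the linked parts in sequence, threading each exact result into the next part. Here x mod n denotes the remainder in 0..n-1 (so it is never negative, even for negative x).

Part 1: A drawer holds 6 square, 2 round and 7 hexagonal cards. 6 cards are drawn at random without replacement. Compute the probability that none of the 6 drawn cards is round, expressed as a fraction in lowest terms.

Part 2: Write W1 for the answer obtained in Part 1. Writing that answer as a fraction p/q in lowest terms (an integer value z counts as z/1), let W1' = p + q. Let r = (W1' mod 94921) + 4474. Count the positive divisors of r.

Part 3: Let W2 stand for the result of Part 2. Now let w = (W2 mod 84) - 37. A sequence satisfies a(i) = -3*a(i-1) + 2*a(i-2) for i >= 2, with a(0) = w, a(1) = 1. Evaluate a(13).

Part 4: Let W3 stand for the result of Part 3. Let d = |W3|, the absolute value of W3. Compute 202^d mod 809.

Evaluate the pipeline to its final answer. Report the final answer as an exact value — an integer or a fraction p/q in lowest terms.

422

Part 1: total draws C(15,6) = 5005; favorable C(13,6) = 1716; P = 12/35; answer 12/35
Part 2: W1 = 12/35; threaded value p + q = 47; r = 4521; 4521 = 3 * 11 * 137; number of divisors = (1+1) * (1+1) * (1+1) = 8; answer 8
Part 3: W2 = 8; w = -29; a(2) = -3*(1) + 2*(-29) = -61; iterating: a(2)=-61, a(3)=185, a(4)=-677, a(5)=2401, a(6)=-8557, a(7)=30473, a(8)=-108533, a(9)=386545, a(10)=-1376701, a(11)=4903193, a(12)=-17462981, a(13)=62195329; answer 62195329
Part 4: W3 = 62195329; d = 62195329; squarings mod 809: 202^1=202, 202^2=354, 202^4=730, 202^8=578, 202^16=776, 202^32=280, 202^64=736, 202^128=475, 202^256=723, 202^512=115, 202^1024=281, 202^2048=488, 202^4096=298, 202^8192=623, 202^16384=618, 202^32768=76, 202^65536=113, 202^131072=634, 202^262144=692, 202^524288=745, 202^1048576=51, 202^2097152=174, 202^4194304=343, 202^8388608=344, 202^16777216=222, 202^33554432=744; 202^62195329 = 202^1 * 202^128 * 202^512 * 202^1024 * 202^65536 * 202^262144 * 202^1048576 * 202^2097152 * 202^8388608 * 202^16777216 * 202^33554432 = 422 (mod 809); answer 422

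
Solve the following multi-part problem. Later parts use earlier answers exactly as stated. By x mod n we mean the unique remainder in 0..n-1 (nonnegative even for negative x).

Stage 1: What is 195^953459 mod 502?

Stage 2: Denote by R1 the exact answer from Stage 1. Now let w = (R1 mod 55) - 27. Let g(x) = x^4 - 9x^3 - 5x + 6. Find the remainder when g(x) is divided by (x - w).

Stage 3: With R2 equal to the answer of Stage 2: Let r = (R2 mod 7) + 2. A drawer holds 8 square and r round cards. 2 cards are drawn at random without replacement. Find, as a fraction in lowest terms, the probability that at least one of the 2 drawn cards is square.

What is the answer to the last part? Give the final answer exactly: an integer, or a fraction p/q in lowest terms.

23/30

Stage 1: squarings mod 502: 195^1=195, 195^2=375, 195^4=65, 195^8=209, 195^16=7, 195^32=49, 195^64=393, 195^128=335, 195^256=279, 195^512=31, 195^1024=459, 195^2048=343, 195^4096=181, 195^8192=131, 195^16384=93, 195^32768=115, 195^65536=173, 195^131072=311, 195^262144=337, 195^524288=117; 195^953459 = 195^1 * 195^2 * 195^16 * 195^32 * 195^64 * 195^1024 * 195^2048 * 195^32768 * 195^131072 * 195^262144 * 195^524288 = 103 (mod 502); answer 103
Stage 2: R1 = 103; w = 21; remainder = value at the root: 1*(21)^4 - 9*(21)^3 - 5*(21)^1 + 6 = (194481) + (-83349) + (-105) + (6) = 111033; answer 111033
Stage 3: R2 = 111033; r = 8; total draws C(16,2) = 120; complement C(8,2) = 28; favorable 120 - 28 = 92; P = 23/30; answer 23/30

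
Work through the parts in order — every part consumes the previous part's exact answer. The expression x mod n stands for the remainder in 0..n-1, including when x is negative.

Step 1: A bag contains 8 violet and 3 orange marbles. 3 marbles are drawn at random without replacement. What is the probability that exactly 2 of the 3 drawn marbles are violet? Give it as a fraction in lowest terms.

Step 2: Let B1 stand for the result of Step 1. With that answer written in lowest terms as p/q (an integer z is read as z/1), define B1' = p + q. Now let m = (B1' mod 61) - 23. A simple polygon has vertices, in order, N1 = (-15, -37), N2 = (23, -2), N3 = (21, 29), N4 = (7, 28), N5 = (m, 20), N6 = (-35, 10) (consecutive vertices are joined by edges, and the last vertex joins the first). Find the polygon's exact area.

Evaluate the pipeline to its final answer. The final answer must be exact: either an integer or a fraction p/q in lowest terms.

2139

Step 1: total draws C(11,3) = 165; favorable C(8,2)*C(3,1) = 84; P = 28/55; answer 28/55
Step 2: B1 = 28/55; threaded value p + q = 83; m = -1; cross terms: (-15*-2 - 23*-37)=881, (23*29 - 21*-2)=709, (21*28 - 7*29)=385, (7*20 - -1*28)=168, (-1*10 - -35*20)=690, (-35*-37 - -15*10)=1445; twice the area = |4278| = 4278; area = 2139; answer 2139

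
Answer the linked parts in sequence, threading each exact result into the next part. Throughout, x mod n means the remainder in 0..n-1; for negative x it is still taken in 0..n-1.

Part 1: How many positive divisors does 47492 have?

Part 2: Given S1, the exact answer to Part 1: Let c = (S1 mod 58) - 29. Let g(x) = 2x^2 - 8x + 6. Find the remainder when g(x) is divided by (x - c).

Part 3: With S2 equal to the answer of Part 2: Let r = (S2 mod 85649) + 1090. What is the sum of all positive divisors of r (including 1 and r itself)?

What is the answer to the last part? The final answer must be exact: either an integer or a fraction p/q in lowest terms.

Part 1: 47492 = 2^2 * 31 * 383; number of divisors = (2+1) * (1+1) * (1+1) = 12; answer 12
Part 2: S1 = 12; c = -17; remainder = value at the root: 2*(-17)^2 - 8*(-17)^1 + 6 = (578) + (136) + (6) = 720; answer 720
Part 3: S2 = 720; r = 1810; 1810 = 2 * 5 * 181; sigma = (1 + 2) * (1 + 5) * (1 + 181) = 3 * 6 * 182 = 3276; answer 3276

3276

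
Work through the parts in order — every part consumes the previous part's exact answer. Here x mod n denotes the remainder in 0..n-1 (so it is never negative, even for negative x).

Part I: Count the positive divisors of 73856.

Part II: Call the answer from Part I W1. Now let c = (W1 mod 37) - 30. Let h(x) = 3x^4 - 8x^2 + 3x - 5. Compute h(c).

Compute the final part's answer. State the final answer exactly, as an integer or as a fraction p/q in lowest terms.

113633

Part I: 73856 = 2^7 * 577; number of divisors = (7+1) * (1+1) = 16; answer 16
Part II: W1 = 16; c = -14; 3*(-14)^4 - 8*(-14)^2 + 3*(-14)^1 - 5 = (115248) + (-1568) + (-42) + (-5) = 113633; answer 113633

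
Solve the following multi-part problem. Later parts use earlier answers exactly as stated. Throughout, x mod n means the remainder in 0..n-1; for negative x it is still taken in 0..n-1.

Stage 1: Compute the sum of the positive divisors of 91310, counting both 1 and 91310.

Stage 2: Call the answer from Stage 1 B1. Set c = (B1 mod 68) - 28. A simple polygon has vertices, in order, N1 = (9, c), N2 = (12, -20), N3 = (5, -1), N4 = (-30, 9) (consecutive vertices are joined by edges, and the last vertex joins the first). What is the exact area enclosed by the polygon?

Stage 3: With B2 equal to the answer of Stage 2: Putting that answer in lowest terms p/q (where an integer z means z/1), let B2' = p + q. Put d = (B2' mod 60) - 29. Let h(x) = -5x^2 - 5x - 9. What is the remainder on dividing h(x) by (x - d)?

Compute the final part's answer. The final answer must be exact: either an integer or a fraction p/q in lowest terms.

-1209

Stage 1: 91310 = 2 * 5 * 23 * 397; sigma = (1 + 2) * (1 + 5) * (1 + 23) * (1 + 397) = 3 * 6 * 24 * 398 = 171936; answer 171936
Stage 2: B1 = 171936; c = 4; cross terms: (9*-20 - 12*4)=-228, (12*-1 - 5*-20)=88, (5*9 - -30*-1)=15, (-30*4 - 9*9)=-201; twice the area = |-326| = 326; area = 163; answer 163
Stage 3: B2 = 163; threaded value p + q = 164; d = 15; remainder = value at the root: -5*(15)^2 - 5*(15)^1 - 9 = (-1125) + (-75) + (-9) = -1209; answer -1209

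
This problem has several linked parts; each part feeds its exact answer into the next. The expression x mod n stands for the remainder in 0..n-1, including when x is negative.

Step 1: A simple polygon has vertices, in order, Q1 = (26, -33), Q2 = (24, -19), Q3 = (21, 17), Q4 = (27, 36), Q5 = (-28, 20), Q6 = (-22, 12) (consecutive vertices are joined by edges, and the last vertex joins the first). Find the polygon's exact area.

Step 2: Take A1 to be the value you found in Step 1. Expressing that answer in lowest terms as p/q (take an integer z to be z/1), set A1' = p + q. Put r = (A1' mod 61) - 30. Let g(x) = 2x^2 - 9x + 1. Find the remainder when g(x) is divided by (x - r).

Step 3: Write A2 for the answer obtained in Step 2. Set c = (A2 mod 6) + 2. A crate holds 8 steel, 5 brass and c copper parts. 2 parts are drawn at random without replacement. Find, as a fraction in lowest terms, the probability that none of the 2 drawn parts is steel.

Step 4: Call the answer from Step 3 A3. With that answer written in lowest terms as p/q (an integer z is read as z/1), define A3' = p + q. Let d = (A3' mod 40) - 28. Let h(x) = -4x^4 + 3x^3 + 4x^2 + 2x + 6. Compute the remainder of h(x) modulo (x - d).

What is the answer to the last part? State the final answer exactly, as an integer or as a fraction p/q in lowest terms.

-70

Step 1: cross terms: (26*-19 - 24*-33)=298, (24*17 - 21*-19)=807, (21*36 - 27*17)=297, (27*20 - -28*36)=1548, (-28*12 - -22*20)=104, (-22*-33 - 26*12)=414; twice the area = |3468| = 3468; area = 1734; answer 1734
Step 2: A1 = 1734; threaded value p + q = 1735; r = -3; remainder = value at the root: 2*(-3)^2 - 9*(-3)^1 + 1 = (18) + (27) + (1) = 46; answer 46
Step 3: A2 = 46; c = 6; total draws C(19,2) = 171; favorable C(11,2) = 55; P = 55/171; answer 55/171
Step 4: A3 = 55/171; threaded value p + q = 226; d = -2; remainder = value at the root: -4*(-2)^4 + 3*(-2)^3 + 4*(-2)^2 + 2*(-2)^1 + 6 = (-64) + (-24) + (16) + (-4) + (6) = -70; answer -70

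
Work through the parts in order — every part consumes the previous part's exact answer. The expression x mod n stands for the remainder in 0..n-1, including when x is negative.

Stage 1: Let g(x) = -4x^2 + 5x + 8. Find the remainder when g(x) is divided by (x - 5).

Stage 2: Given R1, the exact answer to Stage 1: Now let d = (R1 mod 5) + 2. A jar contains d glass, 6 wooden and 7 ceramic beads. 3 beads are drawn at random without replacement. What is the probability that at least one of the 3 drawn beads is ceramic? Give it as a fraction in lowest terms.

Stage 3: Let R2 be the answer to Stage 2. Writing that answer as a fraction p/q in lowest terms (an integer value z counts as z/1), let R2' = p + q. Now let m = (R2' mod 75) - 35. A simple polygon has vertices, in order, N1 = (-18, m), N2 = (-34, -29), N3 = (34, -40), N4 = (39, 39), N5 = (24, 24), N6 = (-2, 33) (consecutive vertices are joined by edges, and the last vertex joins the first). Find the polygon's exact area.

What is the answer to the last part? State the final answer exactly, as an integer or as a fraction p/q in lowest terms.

3658

Stage 1: remainder = value at the root: -4*(5)^2 + 5*(5)^1 + 8 = (-100) + (25) + (8) = -67; answer -67
Stage 2: R1 = -67; d = 5; total draws C(18,3) = 816; complement C(11,3) = 165; favorable 816 - 165 = 651; P = 217/272; answer 217/272
Stage 3: R2 = 217/272; threaded value p + q = 489; m = 4; cross terms: (-18*-29 - -34*4)=658, (-34*-40 - 34*-29)=2346, (34*39 - 39*-40)=2886, (39*24 - 24*39)=0, (24*33 - -2*24)=840, (-2*4 - -18*33)=586; twice the area = |7316| = 7316; area = 3658; answer 3658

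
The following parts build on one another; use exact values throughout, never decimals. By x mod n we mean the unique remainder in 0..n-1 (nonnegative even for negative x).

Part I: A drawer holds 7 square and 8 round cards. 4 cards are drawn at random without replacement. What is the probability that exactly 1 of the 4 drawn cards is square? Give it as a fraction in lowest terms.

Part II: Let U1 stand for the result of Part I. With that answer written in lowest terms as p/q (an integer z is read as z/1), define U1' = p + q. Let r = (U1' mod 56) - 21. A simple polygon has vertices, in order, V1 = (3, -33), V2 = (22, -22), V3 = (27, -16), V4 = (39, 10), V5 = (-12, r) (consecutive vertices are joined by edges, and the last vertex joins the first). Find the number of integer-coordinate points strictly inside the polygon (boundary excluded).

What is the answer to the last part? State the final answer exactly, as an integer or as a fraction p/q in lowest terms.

Part I: total draws C(15,4) = 1365; favorable C(7,1)*C(8,3) = 392; P = 56/195; answer 56/195
Part II: U1 = 56/195; threaded value p + q = 251; r = 6; cross terms: (3*-22 - 22*-33)=660, (22*-16 - 27*-22)=242, (27*10 - 39*-16)=894, (39*6 - -12*10)=354, (-12*-33 - 3*6)=378; twice the area = |2528| = 2528; area = 1264; boundary points = 1 + 1 + 2 + 1 + 3 = 8; strictly interior points = area - boundary/2 + 1 = 1261; answer 1261

1261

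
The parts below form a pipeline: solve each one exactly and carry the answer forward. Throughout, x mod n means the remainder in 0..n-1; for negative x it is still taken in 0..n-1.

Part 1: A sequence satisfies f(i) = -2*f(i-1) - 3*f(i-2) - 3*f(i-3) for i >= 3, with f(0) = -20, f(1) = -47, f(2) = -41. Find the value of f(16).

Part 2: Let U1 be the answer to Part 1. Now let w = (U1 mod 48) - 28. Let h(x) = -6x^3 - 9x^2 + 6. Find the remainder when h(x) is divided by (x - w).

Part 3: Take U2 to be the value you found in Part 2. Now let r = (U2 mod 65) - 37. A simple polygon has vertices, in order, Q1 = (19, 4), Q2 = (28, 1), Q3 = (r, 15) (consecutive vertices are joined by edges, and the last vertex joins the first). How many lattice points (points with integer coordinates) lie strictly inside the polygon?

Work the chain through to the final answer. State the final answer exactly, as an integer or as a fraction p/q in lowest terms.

16

Part 1: f(3) = -2*(-41) - 3*(-47) - 3*(-20) = 283; iterating: f(3)=283, f(4)=-302, f(5)=-122, f(6)=301, f(7)=670, f(8)=-1877, f(9)=841, f(10)=1939, f(11)=-770, f(12)=-6800, f(13)=10093, f(14)=2524, f(15)=-14927, f(16)=-7997; answer -7997
Part 2: U1 = -7997; w = -9; remainder = value at the root: -6*(-9)^3 - 9*(-9)^2 + 6 = (4374) + (-729) + (6) = 3651; answer 3651
Part 3: U2 = 3651; r = -26; cross terms: (19*1 - 28*4)=-93, (28*15 - -26*1)=446, (-26*4 - 19*15)=-389; twice the area = |-36| = 36; area = 18; boundary points = 3 + 2 + 1 = 6; strictly interior points = area - boundary/2 + 1 = 16; answer 16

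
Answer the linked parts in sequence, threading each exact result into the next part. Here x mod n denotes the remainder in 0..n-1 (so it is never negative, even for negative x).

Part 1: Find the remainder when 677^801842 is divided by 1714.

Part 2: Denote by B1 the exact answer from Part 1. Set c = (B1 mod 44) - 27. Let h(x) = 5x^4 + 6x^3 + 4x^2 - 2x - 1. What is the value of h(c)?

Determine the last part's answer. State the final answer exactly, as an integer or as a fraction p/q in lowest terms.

Part 1: squarings mod 1714: 677^1=677, 677^2=691, 677^4=989, 677^8=1141, 677^16=955, 677^32=177, 677^64=477, 677^128=1281, 677^256=663, 677^512=785, 677^1024=899, 677^2048=907, 677^4096=1643, 677^8192=1613, 677^16384=1631, 677^32768=33, 677^65536=1089, 677^131072=1547, 677^262144=465, 677^524288=261; 677^801842 = 677^2 * 677^16 * 677^32 * 677^1024 * 677^2048 * 677^4096 * 677^8192 * 677^262144 * 677^524288 = 623 (mod 1714); answer 623
Part 2: B1 = 623; c = -20; 5*(-20)^4 + 6*(-20)^3 + 4*(-20)^2 - 2*(-20)^1 - 1 = (800000) + (-48000) + (1600) + (40) + (-1) = 753639; answer 753639

753639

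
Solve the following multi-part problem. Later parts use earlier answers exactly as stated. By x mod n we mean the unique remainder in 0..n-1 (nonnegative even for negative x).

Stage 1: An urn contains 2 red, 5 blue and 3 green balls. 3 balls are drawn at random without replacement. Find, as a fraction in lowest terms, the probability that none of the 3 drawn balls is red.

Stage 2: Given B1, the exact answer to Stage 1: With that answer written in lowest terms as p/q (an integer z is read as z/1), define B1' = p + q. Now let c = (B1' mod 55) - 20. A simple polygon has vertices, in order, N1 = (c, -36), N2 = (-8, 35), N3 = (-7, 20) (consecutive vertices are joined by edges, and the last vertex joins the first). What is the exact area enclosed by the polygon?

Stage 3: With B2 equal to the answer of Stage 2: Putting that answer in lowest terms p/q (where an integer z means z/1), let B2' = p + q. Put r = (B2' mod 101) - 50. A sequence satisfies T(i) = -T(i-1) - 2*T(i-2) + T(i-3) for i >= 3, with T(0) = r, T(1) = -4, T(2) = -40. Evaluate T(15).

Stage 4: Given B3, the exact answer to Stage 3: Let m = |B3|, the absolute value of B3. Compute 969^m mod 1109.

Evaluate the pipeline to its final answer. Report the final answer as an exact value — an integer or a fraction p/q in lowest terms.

Stage 1: total draws C(10,3) = 120; favorable C(8,3) = 56; P = 7/15; answer 7/15
Stage 2: B1 = 7/15; threaded value p + q = 22; c = 2; cross terms: (2*35 - -8*-36)=-218, (-8*20 - -7*35)=85, (-7*-36 - 2*20)=212; twice the area = |79| = 79; area = 79/2; answer 79/2
Stage 3: B2 = 79/2; threaded value p + q = 81; r = 31; T(3) = -1*(-40) - 2*(-4) + 1*(31) = 79; iterating: T(3)=79, T(4)=-3, T(5)=-195, T(6)=280, T(7)=107, T(8)=-862, T(9)=928, T(10)=903, T(11)=-3621, T(12)=2743, T(13)=5402, T(14)=-14509, T(15)=6448; answer 6448
Stage 4: B3 = 6448; m = 6448; squarings mod 1109: 969^1=969, 969^2=747, 969^4=182, 969^8=963, 969^16=245, 969^32=139, 969^64=468, 969^128=551, 969^256=844, 969^512=358, 969^1024=629, 969^2048=837, 969^4096=790; 969^6448 = 969^16 * 969^32 * 969^256 * 969^2048 * 969^4096 = 14 (mod 1109); answer 14

14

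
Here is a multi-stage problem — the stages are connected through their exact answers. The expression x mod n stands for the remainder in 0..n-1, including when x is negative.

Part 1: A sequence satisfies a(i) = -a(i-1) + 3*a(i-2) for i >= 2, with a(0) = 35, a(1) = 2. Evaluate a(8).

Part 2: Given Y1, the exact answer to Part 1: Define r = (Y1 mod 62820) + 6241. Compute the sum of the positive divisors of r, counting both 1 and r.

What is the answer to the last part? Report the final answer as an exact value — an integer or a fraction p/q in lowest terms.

Part 1: a(2) = -1*(2) + 3*(35) = 103; iterating: a(2)=103, a(3)=-97, a(4)=406, a(5)=-697, a(6)=1915, a(7)=-4006, a(8)=9751; answer 9751
Part 2: Y1 = 9751; r = 15992; 15992 = 2^3 * 1999; sigma = (1 + 2 + 4 + 8) * (1 + 1999) = 15 * 2000 = 30000; answer 30000

30000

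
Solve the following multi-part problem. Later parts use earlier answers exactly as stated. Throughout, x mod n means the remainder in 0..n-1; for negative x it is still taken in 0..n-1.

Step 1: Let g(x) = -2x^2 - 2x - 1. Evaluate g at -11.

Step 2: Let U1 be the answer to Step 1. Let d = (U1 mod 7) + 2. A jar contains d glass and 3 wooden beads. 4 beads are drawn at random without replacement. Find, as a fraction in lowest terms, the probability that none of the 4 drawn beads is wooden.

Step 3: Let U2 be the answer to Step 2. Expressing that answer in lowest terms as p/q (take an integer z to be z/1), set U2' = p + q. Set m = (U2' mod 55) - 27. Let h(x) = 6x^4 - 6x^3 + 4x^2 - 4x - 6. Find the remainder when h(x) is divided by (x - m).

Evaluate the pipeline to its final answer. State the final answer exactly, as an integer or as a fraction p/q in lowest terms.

Step 1: -2*(-11)^2 - 2*(-11)^1 - 1 = (-242) + (22) + (-1) = -221; answer -221
Step 2: U1 = -221; d = 5; total draws C(8,4) = 70; favorable C(5,4) = 5; P = 1/14; answer 1/14
Step 3: U2 = 1/14; threaded value p + q = 15; m = -12; remainder = value at the root: 6*(-12)^4 - 6*(-12)^3 + 4*(-12)^2 - 4*(-12)^1 - 6 = (124416) + (10368) + (576) + (48) + (-6) = 135402; answer 135402

135402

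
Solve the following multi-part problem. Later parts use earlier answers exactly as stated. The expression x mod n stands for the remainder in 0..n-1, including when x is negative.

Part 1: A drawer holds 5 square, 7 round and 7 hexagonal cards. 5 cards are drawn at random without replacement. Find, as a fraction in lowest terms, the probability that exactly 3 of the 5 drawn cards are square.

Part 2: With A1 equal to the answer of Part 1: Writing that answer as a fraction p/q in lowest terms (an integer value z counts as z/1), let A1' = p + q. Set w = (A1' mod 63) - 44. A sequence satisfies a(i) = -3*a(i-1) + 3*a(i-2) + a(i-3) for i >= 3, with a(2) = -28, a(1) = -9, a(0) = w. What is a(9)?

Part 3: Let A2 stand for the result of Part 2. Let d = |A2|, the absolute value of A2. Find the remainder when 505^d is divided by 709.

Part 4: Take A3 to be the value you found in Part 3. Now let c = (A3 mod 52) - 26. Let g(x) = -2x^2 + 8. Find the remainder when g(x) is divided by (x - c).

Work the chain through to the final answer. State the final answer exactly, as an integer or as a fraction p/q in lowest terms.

Part 1: total draws C(19,5) = 11628; favorable C(5,3)*C(14,2) = 910; P = 455/5814; answer 455/5814
Part 2: A1 = 455/5814; threaded value p + q = 6269; w = -12; a(3) = -3*(-28) + 3*(-9) + 1*(-12) = 45; iterating: a(3)=45, a(4)=-228, a(5)=791, a(6)=-3012, a(7)=11181, a(8)=-41788, a(9)=155895; answer 155895
Part 3: A2 = 155895; d = 155895; squarings mod 709: 505^1=505, 505^2=494, 505^4=140, 505^8=457, 505^16=403, 505^32=48, 505^64=177, 505^128=133, 505^256=673, 505^512=587, 505^1024=704, 505^2048=25, 505^4096=625, 505^8192=675, 505^16384=447, 505^32768=580, 505^65536=334, 505^131072=243; 505^155895 = 505^1 * 505^2 * 505^4 * 505^16 * 505^32 * 505^64 * 505^128 * 505^8192 * 505^16384 * 505^131072 = 206 (mod 709); answer 206
Part 4: A3 = 206; c = 24; remainder = value at the root: -2*(24)^2 + 8 = (-1152) + (8) = -1144; answer -1144

-1144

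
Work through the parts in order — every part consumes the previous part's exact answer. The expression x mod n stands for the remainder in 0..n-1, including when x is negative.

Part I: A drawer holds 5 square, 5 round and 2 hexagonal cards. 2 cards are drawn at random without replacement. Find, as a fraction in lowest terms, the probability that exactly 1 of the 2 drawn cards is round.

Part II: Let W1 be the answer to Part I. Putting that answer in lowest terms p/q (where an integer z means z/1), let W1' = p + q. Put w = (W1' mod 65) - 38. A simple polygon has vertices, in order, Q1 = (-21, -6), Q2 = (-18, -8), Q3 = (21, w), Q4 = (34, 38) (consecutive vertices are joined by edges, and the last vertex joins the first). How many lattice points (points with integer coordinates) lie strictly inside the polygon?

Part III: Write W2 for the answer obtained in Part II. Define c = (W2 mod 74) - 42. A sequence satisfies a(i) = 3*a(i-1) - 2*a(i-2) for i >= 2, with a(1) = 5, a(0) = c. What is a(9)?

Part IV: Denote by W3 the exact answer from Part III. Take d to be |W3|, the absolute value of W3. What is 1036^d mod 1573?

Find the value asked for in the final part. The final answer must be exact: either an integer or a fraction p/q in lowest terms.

1121

Part I: total draws C(12,2) = 66; favorable C(5,1)*C(7,1) = 35; P = 35/66; answer 35/66
Part II: W1 = 35/66; threaded value p + q = 101; w = -2; cross terms: (-21*-8 - -18*-6)=60, (-18*-2 - 21*-8)=204, (21*38 - 34*-2)=866, (34*-6 - -21*38)=594; twice the area = |1724| = 1724; area = 862; boundary points = 1 + 3 + 1 + 11 = 16; strictly interior points = area - boundary/2 + 1 = 855; answer 855
Part III: W2 = 855; c = -1; a(2) = 3*(5) - 2*(-1) = 17; iterating: a(2)=17, a(3)=41, a(4)=89, a(5)=185, a(6)=377, a(7)=761, a(8)=1529, a(9)=3065; answer 3065
Part IV: W3 = 3065; d = 3065; squarings mod 1573: 1036^1=1036, 1036^2=510, 1036^4=555, 1036^8=1290, 1036^16=1439, 1036^32=653, 1036^64=126, 1036^128=146, 1036^256=867, 1036^512=1368, 1036^1024=1127, 1036^2048=718; 1036^3065 = 1036^1 * 1036^8 * 1036^16 * 1036^32 * 1036^64 * 1036^128 * 1036^256 * 1036^512 * 1036^2048 = 1121 (mod 1573); answer 1121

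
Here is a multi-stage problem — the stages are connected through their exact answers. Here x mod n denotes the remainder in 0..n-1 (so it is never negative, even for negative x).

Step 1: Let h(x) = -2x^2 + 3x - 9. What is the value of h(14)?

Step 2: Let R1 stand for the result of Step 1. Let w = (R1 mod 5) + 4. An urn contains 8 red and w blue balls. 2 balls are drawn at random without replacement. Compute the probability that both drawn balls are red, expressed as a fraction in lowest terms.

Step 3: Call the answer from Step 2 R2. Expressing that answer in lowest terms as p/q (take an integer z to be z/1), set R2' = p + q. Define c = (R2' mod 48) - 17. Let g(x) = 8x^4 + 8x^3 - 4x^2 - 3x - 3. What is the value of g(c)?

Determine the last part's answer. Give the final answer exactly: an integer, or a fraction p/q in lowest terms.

Step 1: -2*(14)^2 + 3*(14)^1 - 9 = (-392) + (42) + (-9) = -359; answer -359
Step 2: R1 = -359; w = 5; total draws C(13,2) = 78; favorable C(8,2) = 28; P = 14/39; answer 14/39
Step 3: R2 = 14/39; threaded value p + q = 53; c = -12; 8*(-12)^4 + 8*(-12)^3 - 4*(-12)^2 - 3*(-12)^1 - 3 = (165888) + (-13824) + (-576) + (36) + (-3) = 151521; answer 151521

151521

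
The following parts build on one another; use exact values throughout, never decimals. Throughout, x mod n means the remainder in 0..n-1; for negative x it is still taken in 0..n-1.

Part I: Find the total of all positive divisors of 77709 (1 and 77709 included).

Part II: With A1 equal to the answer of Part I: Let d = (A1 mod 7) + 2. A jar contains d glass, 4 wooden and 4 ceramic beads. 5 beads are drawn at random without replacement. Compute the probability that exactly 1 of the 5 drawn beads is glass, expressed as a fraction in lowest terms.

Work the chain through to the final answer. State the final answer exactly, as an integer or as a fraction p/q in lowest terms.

Part I: 77709 = 3 * 25903; sigma = (1 + 3) * (1 + 25903) = 4 * 25904 = 103616; answer 103616
Part II: A1 = 103616; d = 4; total draws C(12,5) = 792; favorable C(4,1)*C(8,4) = 280; P = 35/99; answer 35/99

35/99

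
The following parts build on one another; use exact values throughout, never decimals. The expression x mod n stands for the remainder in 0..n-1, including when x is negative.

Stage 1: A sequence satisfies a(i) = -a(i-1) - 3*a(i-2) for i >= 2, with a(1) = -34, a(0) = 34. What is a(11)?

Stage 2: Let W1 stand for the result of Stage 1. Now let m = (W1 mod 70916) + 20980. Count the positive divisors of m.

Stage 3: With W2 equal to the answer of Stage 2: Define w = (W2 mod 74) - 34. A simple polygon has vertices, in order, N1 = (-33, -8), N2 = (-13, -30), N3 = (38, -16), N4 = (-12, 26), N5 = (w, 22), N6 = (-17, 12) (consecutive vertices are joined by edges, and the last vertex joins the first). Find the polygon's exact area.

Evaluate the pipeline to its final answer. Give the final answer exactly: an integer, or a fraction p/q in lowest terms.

1962

Stage 1: a(2) = -1*(-34) - 3*(34) = -68; iterating: a(2)=-68, a(3)=170, a(4)=34, a(5)=-544, a(6)=442, a(7)=1190, a(8)=-2516, a(9)=-1054, a(10)=8602, a(11)=-5440; answer -5440
Stage 2: W1 = -5440; m = 86456; 86456 = 2^3 * 101 * 107; number of divisors = (3+1) * (1+1) * (1+1) = 16; answer 16
Stage 3: W2 = 16; w = -18; cross terms: (-33*-30 - -13*-8)=886, (-13*-16 - 38*-30)=1348, (38*26 - -12*-16)=796, (-12*22 - -18*26)=204, (-18*12 - -17*22)=158, (-17*-8 - -33*12)=532; twice the area = |3924| = 3924; area = 1962; answer 1962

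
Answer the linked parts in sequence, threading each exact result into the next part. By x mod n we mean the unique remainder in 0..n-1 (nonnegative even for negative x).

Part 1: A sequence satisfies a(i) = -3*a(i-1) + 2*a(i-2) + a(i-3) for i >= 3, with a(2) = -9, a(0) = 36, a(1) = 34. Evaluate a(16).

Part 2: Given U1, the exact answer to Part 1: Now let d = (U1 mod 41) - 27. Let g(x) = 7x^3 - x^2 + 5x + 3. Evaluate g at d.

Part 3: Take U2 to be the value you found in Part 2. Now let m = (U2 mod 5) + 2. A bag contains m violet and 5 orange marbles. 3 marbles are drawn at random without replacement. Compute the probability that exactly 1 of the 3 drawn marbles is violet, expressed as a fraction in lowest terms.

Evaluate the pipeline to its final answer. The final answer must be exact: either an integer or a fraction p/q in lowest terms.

5/12

Part 1: a(3) = -3*(-9) + 2*(34) + 1*(36) = 131; iterating: a(3)=131, a(4)=-377, a(5)=1384, a(6)=-4775, a(7)=16716, a(8)=-58314, a(9)=203599, a(10)=-710709, a(11)=2481011, a(12)=-8660852, a(13)=30233869, a(14)=-105542300, a(15)=368433786, a(16)=-1286152089; answer -1286152089
Part 2: U1 = -1286152089; d = 8; 7*(8)^3 - 1*(8)^2 + 5*(8)^1 + 3 = (3584) + (-64) + (40) + (3) = 3563; answer 3563
Part 3: U2 = 3563; m = 5; total draws C(10,3) = 120; favorable C(5,1)*C(5,2) = 50; P = 5/12; answer 5/12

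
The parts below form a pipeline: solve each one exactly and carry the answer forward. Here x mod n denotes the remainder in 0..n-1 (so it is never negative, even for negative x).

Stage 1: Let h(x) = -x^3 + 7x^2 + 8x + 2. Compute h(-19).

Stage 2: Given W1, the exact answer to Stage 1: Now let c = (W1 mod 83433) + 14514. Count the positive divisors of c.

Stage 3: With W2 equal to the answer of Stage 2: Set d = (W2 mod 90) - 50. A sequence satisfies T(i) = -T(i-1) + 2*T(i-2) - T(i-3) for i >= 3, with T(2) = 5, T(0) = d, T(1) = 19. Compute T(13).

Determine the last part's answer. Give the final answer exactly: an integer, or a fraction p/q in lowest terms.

84484

Stage 1: -1*(-19)^3 + 7*(-19)^2 + 8*(-19)^1 + 2 = (6859) + (2527) + (-152) + (2) = 9236; answer 9236
Stage 2: W1 = 9236; c = 23750; 23750 = 2 * 5^4 * 19; number of divisors = (1+1) * (4+1) * (1+1) = 20; answer 20
Stage 3: W2 = 20; d = -30; T(3) = -1*(5) + 2*(19) - 1*(-30) = 63; iterating: T(3)=63, T(4)=-72, T(5)=193, T(6)=-400, T(7)=858, T(8)=-1851, T(9)=3967, T(10)=-8527, T(11)=18312, T(12)=-39333, T(13)=84484; answer 84484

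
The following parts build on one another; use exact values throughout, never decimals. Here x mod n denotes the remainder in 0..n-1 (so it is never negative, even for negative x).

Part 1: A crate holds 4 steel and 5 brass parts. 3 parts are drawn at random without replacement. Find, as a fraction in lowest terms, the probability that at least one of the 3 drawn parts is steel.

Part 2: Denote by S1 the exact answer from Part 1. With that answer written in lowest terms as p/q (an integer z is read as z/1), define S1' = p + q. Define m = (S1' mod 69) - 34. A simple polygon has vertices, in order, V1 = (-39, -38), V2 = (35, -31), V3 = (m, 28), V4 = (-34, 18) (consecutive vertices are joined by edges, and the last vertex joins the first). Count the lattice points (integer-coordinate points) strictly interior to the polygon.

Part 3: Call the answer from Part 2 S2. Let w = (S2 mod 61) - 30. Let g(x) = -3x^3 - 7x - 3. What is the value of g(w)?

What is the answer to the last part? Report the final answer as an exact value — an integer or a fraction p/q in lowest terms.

-17625

Part 1: total draws C(9,3) = 84; complement C(5,3) = 10; favorable 84 - 10 = 74; P = 37/42; answer 37/42
Part 2: S1 = 37/42; threaded value p + q = 79; m = -24; cross terms: (-39*-31 - 35*-38)=2539, (35*28 - -24*-31)=236, (-24*18 - -34*28)=520, (-34*-38 - -39*18)=1994; twice the area = |5289| = 5289; area = 5289/2; boundary points = 1 + 59 + 10 + 1 = 71; strictly interior points = area - boundary/2 + 1 = 2610; answer 2610
Part 3: S2 = 2610; w = 18; -3*(18)^3 - 7*(18)^1 - 3 = (-17496) + (-126) + (-3) = -17625; answer -17625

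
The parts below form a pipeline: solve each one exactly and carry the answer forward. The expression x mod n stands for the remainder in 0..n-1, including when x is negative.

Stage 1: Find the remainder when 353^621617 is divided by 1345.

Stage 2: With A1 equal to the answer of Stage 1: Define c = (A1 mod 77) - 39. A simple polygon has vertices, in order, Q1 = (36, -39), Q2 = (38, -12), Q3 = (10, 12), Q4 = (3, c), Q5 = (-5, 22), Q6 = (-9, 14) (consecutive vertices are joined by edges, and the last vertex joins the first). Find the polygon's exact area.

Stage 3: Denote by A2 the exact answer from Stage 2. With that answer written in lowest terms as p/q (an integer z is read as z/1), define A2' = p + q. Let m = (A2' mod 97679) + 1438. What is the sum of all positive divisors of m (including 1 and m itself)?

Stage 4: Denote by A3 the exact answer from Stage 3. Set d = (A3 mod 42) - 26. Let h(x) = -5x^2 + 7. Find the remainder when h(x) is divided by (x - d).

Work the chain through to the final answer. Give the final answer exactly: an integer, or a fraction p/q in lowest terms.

Stage 1: squarings mod 1345: 353^1=353, 353^2=869, 353^4=616, 353^8=166, 353^16=656, 353^32=1281, 353^64=61, 353^128=1031, 353^256=411, 353^512=796, 353^1024=121, 353^2048=1191, 353^4096=851, 353^8192=591, 353^16384=926, 353^32768=711, 353^65536=1146, 353^131072=596, 353^262144=136, 353^524288=1011; 353^621617 = 353^1 * 353^16 * 353^32 * 353^1024 * 353^2048 * 353^4096 * 353^8192 * 353^16384 * 353^65536 * 353^524288 = 593 (mod 1345); answer 593
Stage 2: A1 = 593; c = 15; cross terms: (36*-12 - 38*-39)=1050, (38*12 - 10*-12)=576, (10*15 - 3*12)=114, (3*22 - -5*15)=141, (-5*14 - -9*22)=128, (-9*-39 - 36*14)=-153; twice the area = |1856| = 1856; area = 928; answer 928
Stage 3: A2 = 928; threaded value p + q = 929; m = 2367; 2367 = 3^2 * 263; sigma = (1 + 3 + 9) * (1 + 263) = 13 * 264 = 3432; answer 3432
Stage 4: A3 = 3432; d = 4; remainder = value at the root: -5*(4)^2 + 7 = (-80) + (7) = -73; answer -73

-73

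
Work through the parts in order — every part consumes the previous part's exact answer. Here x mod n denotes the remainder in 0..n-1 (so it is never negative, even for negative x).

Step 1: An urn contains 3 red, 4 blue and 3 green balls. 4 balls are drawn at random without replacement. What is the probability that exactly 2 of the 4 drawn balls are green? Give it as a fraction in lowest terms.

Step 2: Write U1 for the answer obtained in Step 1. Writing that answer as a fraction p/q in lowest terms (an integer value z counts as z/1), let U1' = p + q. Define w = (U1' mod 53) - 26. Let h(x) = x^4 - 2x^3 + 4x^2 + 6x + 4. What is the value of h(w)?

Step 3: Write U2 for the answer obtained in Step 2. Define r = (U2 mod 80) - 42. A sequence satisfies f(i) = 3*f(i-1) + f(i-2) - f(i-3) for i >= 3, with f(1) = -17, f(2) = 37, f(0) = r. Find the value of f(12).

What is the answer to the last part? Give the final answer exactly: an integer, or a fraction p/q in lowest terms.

Step 1: total draws C(10,4) = 210; favorable C(3,2)*C(7,2) = 63; P = 3/10; answer 3/10
Step 2: U1 = 3/10; threaded value p + q = 13; w = -13; 1*(-13)^4 - 2*(-13)^3 + 4*(-13)^2 + 6*(-13)^1 + 4 = (28561) + (4394) + (676) + (-78) + (4) = 33557; answer 33557
Step 3: U2 = 33557; r = -5; f(3) = 3*(37) + 1*(-17) - 1*(-5) = 99; iterating: f(3)=99, f(4)=351, f(5)=1115, f(6)=3597, f(7)=11555, f(8)=37147, f(9)=119399, f(10)=383789, f(11)=1233619, f(12)=3965247; answer 3965247

3965247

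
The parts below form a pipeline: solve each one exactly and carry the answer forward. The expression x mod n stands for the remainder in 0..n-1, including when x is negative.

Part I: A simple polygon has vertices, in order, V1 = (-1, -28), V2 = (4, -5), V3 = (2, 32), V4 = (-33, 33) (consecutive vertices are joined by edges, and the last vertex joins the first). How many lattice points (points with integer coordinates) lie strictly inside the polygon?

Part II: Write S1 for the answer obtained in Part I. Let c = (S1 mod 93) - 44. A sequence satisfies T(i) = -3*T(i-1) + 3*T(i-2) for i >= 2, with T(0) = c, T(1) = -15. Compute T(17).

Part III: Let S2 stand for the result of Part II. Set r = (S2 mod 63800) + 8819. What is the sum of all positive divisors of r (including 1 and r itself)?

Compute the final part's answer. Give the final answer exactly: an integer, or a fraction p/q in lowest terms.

141120

Part I: cross terms: (-1*-5 - 4*-28)=117, (4*32 - 2*-5)=138, (2*33 - -33*32)=1122, (-33*-28 - -1*33)=957; twice the area = |2334| = 2334; area = 1167; boundary points = 1 + 1 + 1 + 1 = 4; strictly interior points = area - boundary/2 + 1 = 1166; answer 1166
Part II: S1 = 1166; c = 6; T(2) = -3*(-15) + 3*(6) = 63; iterating: T(2)=63, T(3)=-234, T(4)=891, T(5)=-3375, T(6)=12798, T(7)=-48519, T(8)=183951, T(9)=-697410, T(10)=2644083, T(11)=-10024479, T(12)=38005686, T(13)=-144090495, T(14)=546288543, T(15)=-2071137114, T(16)=7852276971, T(17)=-29770242255; answer -29770242255
Part III: S2 = -29770242255; r = 58764; 58764 = 2^2 * 3 * 59 * 83; sigma = (1 + 2 + 4) * (1 + 3) * (1 + 59) * (1 + 83) = 7 * 4 * 60 * 84 = 141120; answer 141120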